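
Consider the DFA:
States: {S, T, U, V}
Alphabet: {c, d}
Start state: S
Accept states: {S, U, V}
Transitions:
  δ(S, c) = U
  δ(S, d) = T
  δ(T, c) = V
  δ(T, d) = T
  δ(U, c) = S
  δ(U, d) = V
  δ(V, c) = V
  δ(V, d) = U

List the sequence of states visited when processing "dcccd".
read 'd': S → T
  read 'c': T → V
  read 'c': V → V
  read 'c': V → V
  read 'd': V → U
S -> T -> V -> V -> V -> U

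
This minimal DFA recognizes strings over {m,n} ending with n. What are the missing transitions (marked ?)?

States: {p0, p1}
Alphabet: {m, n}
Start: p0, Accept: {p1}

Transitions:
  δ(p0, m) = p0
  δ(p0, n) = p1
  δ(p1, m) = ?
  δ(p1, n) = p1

From the language and accept set, identify what each state tracks — p0: last symbol not n; p1: last symbol is n.
Each missing δ(q, a) is the state matching the new tracked value after reading a.
δ(p1, m) = p0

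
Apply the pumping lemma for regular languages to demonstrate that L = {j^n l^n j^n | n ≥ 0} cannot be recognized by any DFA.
Assume L is regular with pumping length p. Idea: pumping the first j-block unbalances it against the other two.
Choose s = j^p l^p j^p ∈ L (|s| = 3p ≥ p). By the pumping lemma, s = xyz with |xy| ≤ p, |y| > 0, so y = j^k with k ≥ 1, inside the first j-block. Then xy²z = j^(p+k) l^p j^p. The first block has length p+k ≠ p, so the three block lengths are no longer equal and xy²z ∉ L.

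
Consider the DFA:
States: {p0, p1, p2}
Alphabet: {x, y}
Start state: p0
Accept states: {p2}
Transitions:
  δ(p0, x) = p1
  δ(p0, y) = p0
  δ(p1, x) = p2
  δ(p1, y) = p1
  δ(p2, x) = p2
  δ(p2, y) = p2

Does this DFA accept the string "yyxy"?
Processing string "yyxy":
  p0 --y--> p0
  p0 --y--> p0
  p0 --x--> p1
  p1 --y--> p1
Final state: p1
Accept states: {p2}
No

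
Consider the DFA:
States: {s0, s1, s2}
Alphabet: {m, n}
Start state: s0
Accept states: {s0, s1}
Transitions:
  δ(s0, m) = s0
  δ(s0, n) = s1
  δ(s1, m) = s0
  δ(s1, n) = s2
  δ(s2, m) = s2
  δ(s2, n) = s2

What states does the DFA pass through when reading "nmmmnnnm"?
read 'n': s0 → s1
  read 'm': s1 → s0
  read 'm': s0 → s0
  read 'm': s0 → s0
  read 'n': s0 → s1
  read 'n': s1 → s2
  read 'n': s2 → s2
  read 'm': s2 → s2
s0 -> s1 -> s0 -> s0 -> s0 -> s1 -> s2 -> s2 -> s2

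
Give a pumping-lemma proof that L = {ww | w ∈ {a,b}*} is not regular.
Assume L is regular with pumping length p. Idea: pumping the leading a-block breaks the equality of the two halves.
Choose s = a^p b a^p b ∈ L (with w = a^p b). |s| = 2p+2 ≥ p. By the pumping lemma, s = xyz with |xy| ≤ p, |y| > 0, so y = a^k with k ≥ 1, in the first a-block. Then xy²z = a^(p+k) b a^p b, of length 2p+2+k. If k is odd this length is odd, so it cannot be of the form ww. If k is even, each half has length p+1+k/2 ≤ p+k, so the first half lies entirely inside the leading a-block and contains no b, while the second half ends in b; the halves differ. Either way xy²z ∉ L.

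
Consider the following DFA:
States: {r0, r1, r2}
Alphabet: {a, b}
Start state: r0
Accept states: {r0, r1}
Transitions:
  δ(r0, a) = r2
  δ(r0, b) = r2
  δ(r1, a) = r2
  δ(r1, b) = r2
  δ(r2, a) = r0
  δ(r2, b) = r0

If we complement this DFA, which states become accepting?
Complement accept states = All states \ Original accept states
= {r0, r1, r2} \ {r0, r1}
{r2}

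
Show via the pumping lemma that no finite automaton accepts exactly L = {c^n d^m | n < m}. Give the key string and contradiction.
Assume L is regular with pumping length p. Idea: pumping up the c-block makes the c-count reach the d-count.
Choose s = c^p d^(p+1) ∈ L. By the pumping lemma, s = xyz with |xy| ≤ p, |y| > 0, so y = c^k with k ≥ 1. Then xy²z = c^(p+k) d^(p+1). Since p+k ≥ p+1, the number of c's is no longer strictly less than the number of d's, so xy²z ∉ L.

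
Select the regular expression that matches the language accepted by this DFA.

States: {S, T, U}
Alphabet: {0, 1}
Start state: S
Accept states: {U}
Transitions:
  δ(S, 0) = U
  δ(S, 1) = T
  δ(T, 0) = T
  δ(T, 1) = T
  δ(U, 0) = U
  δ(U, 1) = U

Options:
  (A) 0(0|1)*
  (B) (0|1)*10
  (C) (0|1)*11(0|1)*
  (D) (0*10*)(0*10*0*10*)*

Check each option against the DFA on short strings; one disagreement eliminates an option:
  (A) 0(0|1)*: agrees with the DFA on every string of length ≤ 6
  (B) (0|1)*10: on '0' the DFA goes S → U and accepts (U ∈ Accept), but the regex does not match it → eliminate
  (C) (0|1)*11(0|1)*: on '0' the DFA goes S → U and accepts (U ∈ Accept), but the regex does not match it → eliminate
  (D) (0*10*)(0*10*0*10*)*: on '0' the DFA goes S → U and accepts (U ∈ Accept), but the regex does not match it → eliminate
Only (A) is consistent with the DFA.
(A) 0(0|1)*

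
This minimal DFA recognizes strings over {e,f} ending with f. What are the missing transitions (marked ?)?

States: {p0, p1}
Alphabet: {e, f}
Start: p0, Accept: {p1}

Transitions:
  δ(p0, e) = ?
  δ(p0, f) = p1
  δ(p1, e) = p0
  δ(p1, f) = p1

From the language and accept set, identify what each state tracks — p0: last symbol not f; p1: last symbol is f.
Each missing δ(q, a) is the state matching the new tracked value after reading a.
δ(p0, e) = p0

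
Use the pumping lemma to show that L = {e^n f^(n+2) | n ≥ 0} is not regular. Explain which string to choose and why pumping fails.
Assume L is regular with pumping length p. Idea: pumping the e-block breaks the fixed offset of 2.
Choose s = e^p f^(p+2) ∈ L. By the pumping lemma, s = xyz with |xy| ≤ p, |y| > 0, so y = e^k with k ≥ 1. Then xy²z = e^(p+k) f^(p+2). For this to be in L we would need p+2 = (p+k)+2, i.e. k = 0, contradicting k ≥ 1. So xy²z ∉ L.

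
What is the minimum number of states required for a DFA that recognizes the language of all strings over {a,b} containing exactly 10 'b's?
By Myhill–Nerode, count the distinguishable equivalence classes: 12 classes — having seen 0, 1, …, 10, or >10 copies of 'b'; the count-10 class is the only accepting one and >10 is dead.
12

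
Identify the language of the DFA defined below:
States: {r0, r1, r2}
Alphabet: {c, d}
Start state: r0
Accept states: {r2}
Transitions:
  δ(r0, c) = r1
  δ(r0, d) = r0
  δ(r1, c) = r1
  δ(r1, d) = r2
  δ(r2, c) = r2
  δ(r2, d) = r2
Testing a few strings:
  'dcdd' → accept
  'd' → reject
  'dd' → reject
  'cc' → reject
State roles: r0=no c seen yet; r1=seen a c, waiting for d; r2=substring cd seen
All strings over {c,d} containing the substring cd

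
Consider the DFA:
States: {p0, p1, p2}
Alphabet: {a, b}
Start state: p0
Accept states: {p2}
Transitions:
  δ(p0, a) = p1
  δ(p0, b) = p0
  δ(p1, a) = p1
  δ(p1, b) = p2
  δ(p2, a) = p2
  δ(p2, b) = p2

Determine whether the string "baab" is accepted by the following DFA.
Processing string "baab":
  p0 --b--> p0
  p0 --a--> p1
  p1 --a--> p1
  p1 --b--> p2
Final state: p2
Accept states: {p2}
Yes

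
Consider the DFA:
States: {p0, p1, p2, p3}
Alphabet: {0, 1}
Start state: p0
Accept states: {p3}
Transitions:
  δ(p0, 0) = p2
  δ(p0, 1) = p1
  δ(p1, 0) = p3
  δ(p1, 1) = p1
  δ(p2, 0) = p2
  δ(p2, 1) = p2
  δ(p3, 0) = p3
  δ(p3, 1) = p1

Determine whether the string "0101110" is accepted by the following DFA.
Processing string "0101110":
  p0 --0--> p2
  p2 --1--> p2
  p2 --0--> p2
  p2 --1--> p2
  p2 --1--> p2
  p2 --1--> p2
  p2 --0--> p2
Final state: p2
Accept states: {p3}
No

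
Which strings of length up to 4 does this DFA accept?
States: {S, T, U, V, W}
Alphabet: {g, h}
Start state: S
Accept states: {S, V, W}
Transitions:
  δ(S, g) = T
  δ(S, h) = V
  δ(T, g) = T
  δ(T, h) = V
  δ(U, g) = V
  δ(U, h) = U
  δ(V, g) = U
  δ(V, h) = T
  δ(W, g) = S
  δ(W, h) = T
ε, h, gh, ggh, hgg, hhh, gggh, ghgg, ghhh, hghg, hhgh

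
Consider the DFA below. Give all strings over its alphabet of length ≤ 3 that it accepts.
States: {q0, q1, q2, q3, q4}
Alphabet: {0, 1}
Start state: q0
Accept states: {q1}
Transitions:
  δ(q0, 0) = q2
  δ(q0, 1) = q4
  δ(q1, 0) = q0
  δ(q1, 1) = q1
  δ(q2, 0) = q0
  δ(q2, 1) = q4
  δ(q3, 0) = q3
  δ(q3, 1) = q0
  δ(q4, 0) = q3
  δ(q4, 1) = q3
None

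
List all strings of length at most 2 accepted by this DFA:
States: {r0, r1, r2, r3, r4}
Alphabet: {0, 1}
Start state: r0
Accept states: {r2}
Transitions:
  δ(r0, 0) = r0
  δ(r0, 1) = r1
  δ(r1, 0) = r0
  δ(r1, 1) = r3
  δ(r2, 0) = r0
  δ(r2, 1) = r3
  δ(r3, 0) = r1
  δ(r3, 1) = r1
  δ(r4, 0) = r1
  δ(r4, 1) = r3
None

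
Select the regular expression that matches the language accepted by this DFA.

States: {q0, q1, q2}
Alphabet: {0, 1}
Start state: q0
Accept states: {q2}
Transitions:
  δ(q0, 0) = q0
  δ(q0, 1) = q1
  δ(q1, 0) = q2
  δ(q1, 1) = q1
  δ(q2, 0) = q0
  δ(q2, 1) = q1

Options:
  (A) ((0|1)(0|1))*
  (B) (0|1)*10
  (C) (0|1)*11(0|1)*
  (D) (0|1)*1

Check each option against the DFA on short strings; one disagreement eliminates an option:
  (A) ((0|1)(0|1))*: on ε the DFA stays in q0 and rejects (q0 ∉ Accept), but the regex matches it → eliminate
  (B) (0|1)*10: agrees with the DFA on every string of length ≤ 6
  (C) (0|1)*11(0|1)*: on '10' the DFA goes q0 → q1 → q2 and accepts (q2 ∈ Accept), but the regex does not match it → eliminate
  (D) (0|1)*1: on '1' the DFA goes q0 → q1 and rejects (q1 ∉ Accept), but the regex matches it → eliminate
Only (B) is consistent with the DFA.
(B) (0|1)*10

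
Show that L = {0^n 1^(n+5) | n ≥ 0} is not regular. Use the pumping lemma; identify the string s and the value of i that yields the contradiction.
Assume L is regular with pumping length p. Idea: pumping the 0-block breaks the fixed offset of 5.
Choose s = 0^p 1^(p+5) ∈ L. By the pumping lemma, s = xyz with |xy| ≤ p, |y| > 0, so y = 0^k with k ≥ 1. Then xy²z = 0^(p+k) 1^(p+5). For this to be in L we would need p+5 = (p+k)+5, i.e. k = 0, contradicting k ≥ 1. So xy²z ∉ L.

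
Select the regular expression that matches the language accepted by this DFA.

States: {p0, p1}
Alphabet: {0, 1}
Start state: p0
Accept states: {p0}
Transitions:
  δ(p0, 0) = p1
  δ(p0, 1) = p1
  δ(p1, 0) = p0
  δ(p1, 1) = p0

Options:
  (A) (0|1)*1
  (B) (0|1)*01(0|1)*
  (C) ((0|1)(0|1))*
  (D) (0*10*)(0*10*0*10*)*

Check each option against the DFA on short strings; one disagreement eliminates an option:
  (A) (0|1)*1: on ε the DFA stays in p0 and accepts (p0 ∈ Accept), but the regex does not match it → eliminate
  (B) (0|1)*01(0|1)*: on ε the DFA stays in p0 and accepts (p0 ∈ Accept), but the regex does not match it → eliminate
  (C) ((0|1)(0|1))*: agrees with the DFA on every string of length ≤ 6
  (D) (0*10*)(0*10*0*10*)*: on ε the DFA stays in p0 and accepts (p0 ∈ Accept), but the regex does not match it → eliminate
Only (C) is consistent with the DFA.
(C) ((0|1)(0|1))*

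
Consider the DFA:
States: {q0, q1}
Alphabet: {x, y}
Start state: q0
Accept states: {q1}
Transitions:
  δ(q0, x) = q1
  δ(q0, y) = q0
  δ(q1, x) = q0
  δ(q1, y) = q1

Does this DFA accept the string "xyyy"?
Processing string "xyyy":
  q0 --x--> q1
  q1 --y--> q1
  q1 --y--> q1
  q1 --y--> q1
Final state: q1
Accept states: {q1}
Yes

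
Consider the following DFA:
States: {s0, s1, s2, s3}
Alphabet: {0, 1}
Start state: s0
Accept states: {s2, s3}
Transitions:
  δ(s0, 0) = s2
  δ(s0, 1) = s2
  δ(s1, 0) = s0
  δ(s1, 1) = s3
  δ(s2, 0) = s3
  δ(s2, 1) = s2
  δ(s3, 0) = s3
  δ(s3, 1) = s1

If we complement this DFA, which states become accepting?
Complement accept states = All states \ Original accept states
= {s0, s1, s2, s3} \ {s2, s3}
{s0, s1}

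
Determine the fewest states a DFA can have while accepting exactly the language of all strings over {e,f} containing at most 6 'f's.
By Myhill–Nerode, count the distinguishable equivalence classes: 8 classes — having seen 0, 1, …, 6, or >6 copies of 'f'; counts 0 through 6 are accepting and >6 is dead.
8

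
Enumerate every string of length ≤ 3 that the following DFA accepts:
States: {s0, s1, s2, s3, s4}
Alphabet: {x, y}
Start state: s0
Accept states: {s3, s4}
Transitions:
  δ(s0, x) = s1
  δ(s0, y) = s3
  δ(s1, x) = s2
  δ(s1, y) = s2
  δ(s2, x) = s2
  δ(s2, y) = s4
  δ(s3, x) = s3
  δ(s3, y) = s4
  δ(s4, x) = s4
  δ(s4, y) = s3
y, yx, yy, xxy, xyy, yxx, yxy, yyx, yyy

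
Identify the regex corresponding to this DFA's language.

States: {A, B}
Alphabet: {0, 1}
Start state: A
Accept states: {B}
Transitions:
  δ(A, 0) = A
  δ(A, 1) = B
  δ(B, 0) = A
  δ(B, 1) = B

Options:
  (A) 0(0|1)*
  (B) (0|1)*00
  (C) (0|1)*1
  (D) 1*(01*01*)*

Check each option against the DFA on short strings; one disagreement eliminates an option:
  (A) 0(0|1)*: on '0' the DFA goes A → A and rejects (A ∉ Accept), but the regex matches it → eliminate
  (B) (0|1)*00: on '1' the DFA goes A → B and accepts (B ∈ Accept), but the regex does not match it → eliminate
  (C) (0|1)*1: agrees with the DFA on every string of length ≤ 6
  (D) 1*(01*01*)*: on ε the DFA stays in A and rejects (A ∉ Accept), but the regex matches it → eliminate
Only (C) is consistent with the DFA.
(C) (0|1)*1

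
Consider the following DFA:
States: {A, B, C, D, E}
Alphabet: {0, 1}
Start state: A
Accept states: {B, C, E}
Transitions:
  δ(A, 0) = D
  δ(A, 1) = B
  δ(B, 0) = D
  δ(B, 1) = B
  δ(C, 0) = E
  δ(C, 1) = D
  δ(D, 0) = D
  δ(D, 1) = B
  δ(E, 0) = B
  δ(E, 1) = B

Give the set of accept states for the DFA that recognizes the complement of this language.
Complement accept states = All states \ Original accept states
= {A, B, C, D, E} \ {B, C, E}
{A, D}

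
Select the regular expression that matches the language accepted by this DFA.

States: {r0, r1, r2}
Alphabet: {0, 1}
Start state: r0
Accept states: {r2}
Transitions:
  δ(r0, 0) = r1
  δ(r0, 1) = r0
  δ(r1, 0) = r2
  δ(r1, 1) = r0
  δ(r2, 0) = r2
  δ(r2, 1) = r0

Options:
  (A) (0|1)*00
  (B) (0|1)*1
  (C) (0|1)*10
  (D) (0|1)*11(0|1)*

Check each option against the DFA on short strings; one disagreement eliminates an option:
  (A) (0|1)*00: agrees with the DFA on every string of length ≤ 6
  (B) (0|1)*1: on '1' the DFA goes r0 → r0 and rejects (r0 ∉ Accept), but the regex matches it → eliminate
  (C) (0|1)*10: on '00' the DFA goes r0 → r1 → r2 and accepts (r2 ∈ Accept), but the regex does not match it → eliminate
  (D) (0|1)*11(0|1)*: on '00' the DFA goes r0 → r1 → r2 and accepts (r2 ∈ Accept), but the regex does not match it → eliminate
Only (A) is consistent with the DFA.
(A) (0|1)*00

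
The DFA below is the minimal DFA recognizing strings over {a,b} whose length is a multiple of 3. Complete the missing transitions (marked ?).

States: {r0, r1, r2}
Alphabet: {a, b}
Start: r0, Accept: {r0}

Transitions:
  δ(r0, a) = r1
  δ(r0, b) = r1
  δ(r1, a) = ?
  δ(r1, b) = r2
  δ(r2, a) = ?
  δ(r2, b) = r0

From the language and accept set, identify what each state tracks — r0: length ≡ 0 (mod 3); r1: length ≡ 1 (mod 3); r2: length ≡ 2 (mod 3).
Each missing δ(q, a) is the state matching the new tracked value after reading a.
δ(r1, a) = r2; δ(r2, a) = r0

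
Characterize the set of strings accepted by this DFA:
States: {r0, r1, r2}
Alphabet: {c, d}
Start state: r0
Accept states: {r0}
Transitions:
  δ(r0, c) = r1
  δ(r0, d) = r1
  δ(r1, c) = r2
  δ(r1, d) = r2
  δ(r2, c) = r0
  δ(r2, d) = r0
Testing a few strings:
  'cddc' → reject
  'd' → reject
  'dcdd' → reject
  'dcd' → accept
State roles: r0=length ≡ 0 (mod 3); r1=length ≡ 1 (mod 3); r2=length ≡ 2 (mod 3)
All strings over {c,d} whose length is a multiple of 3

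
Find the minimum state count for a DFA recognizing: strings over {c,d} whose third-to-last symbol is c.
By Myhill–Nerode, count the distinguishable equivalence classes: 2^3 = 8 classes — the DFA must remember the last 3 symbols read; every pair of distinct length-3 suffixes is distinguishable by some continuation.
8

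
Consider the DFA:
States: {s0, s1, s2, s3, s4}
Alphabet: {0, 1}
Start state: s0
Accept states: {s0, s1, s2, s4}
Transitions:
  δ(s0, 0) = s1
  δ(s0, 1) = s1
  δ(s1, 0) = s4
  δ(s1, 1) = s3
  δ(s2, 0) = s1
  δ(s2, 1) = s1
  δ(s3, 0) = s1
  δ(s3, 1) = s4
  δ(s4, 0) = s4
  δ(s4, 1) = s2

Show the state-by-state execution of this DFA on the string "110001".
read '1': s0 → s1
  read '1': s1 → s3
  read '0': s3 → s1
  read '0': s1 → s4
  read '0': s4 → s4
  read '1': s4 → s2
s0 -> s1 -> s3 -> s1 -> s4 -> s4 -> s2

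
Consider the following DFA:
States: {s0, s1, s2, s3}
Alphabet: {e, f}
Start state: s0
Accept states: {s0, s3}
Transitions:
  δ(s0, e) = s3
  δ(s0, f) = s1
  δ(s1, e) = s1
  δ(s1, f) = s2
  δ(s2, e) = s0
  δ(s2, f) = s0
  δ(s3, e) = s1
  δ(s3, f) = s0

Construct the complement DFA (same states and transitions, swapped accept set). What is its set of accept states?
Complement accept states = All states \ Original accept states
= {s0, s1, s2, s3} \ {s0, s3}
{s1, s2}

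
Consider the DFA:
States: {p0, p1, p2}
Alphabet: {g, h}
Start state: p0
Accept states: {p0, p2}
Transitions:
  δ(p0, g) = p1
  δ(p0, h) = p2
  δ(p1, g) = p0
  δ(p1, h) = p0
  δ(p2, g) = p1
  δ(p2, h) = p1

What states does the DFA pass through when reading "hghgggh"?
read 'h': p0 → p2
  read 'g': p2 → p1
  read 'h': p1 → p0
  read 'g': p0 → p1
  read 'g': p1 → p0
  read 'g': p0 → p1
  read 'h': p1 → p0
p0 -> p2 -> p1 -> p0 -> p1 -> p0 -> p1 -> p0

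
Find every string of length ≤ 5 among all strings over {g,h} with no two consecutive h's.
ε, g, h, gg, gh, hg, ggg, ggh, ghg, hgg, hgh, gggg, gggh, gghg, ghgg, ghgh, hggg, hggh, hghg, ggggg, ggggh, ggghg, gghgg, gghgh, ghggg, ghggh, ghghg, hgggg, hgggh, hgghg, hghgg, hghgh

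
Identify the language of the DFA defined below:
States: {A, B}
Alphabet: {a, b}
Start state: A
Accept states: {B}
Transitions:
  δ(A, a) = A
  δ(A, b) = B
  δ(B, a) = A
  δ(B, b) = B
Testing a few strings:
  'aaa' → reject
  'bab' → accept
  'aa' → reject
  'bba' → reject
State roles: A=last symbol not b; B=last symbol is b
All strings over {a,b} ending with b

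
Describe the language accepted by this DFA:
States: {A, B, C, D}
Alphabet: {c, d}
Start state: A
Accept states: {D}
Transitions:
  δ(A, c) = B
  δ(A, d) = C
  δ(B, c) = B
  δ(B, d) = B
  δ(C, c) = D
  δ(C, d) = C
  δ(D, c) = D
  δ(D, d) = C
Testing a few strings:
  'c' → reject
  'ddcc' → accept
  'ddcd' → reject
  'dc' → accept
State roles: A=no input read; B=started with c (dead); C=started with d, last symbol d; D=started with d, last symbol c
All strings over {c,d} that start with d and end with c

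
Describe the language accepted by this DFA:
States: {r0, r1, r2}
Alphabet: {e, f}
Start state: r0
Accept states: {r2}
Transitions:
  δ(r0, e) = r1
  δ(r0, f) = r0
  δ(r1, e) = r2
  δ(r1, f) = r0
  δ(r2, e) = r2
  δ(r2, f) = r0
Testing a few strings:
  'ffee' → accept
  'ef' → reject
  'eff' → reject
  'e' → reject
State roles: r0=last symbol not e; r1=one trailing e; r2=two trailing e's
All strings over {e,f} ending with ee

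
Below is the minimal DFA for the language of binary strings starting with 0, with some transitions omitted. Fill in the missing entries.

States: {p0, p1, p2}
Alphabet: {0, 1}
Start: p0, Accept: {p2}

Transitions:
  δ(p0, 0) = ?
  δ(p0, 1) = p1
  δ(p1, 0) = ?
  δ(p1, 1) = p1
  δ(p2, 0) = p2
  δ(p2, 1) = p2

From the language and accept set, identify what each state tracks — p0: no input read; p1: started with 1 (dead); p2: started with 0.
Each missing δ(q, a) is the state matching the new tracked value after reading a.
δ(p0, 0) = p2; δ(p1, 0) = p1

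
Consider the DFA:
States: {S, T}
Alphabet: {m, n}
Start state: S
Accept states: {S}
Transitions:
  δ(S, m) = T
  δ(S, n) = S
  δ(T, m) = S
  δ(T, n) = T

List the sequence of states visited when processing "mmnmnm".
read 'm': S → T
  read 'm': T → S
  read 'n': S → S
  read 'm': S → T
  read 'n': T → T
  read 'm': T → S
S -> T -> S -> S -> T -> T -> S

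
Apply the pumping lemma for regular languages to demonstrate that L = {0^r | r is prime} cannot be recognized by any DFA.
Assume L is regular with pumping length p. Idea: pumping by a suitable count produces a composite length.
Let q be a prime with q ≥ p and choose s = 0^q ∈ L. By the pumping lemma, s = xyz with |xy| ≤ p, |y| = k ≥ 1. Take i = q+1: |xy^(q+1)z| = q + q·k = q(1+k). Since q ≥ 2 and 1+k ≥ 2, q(1+k) is composite, so xy^(q+1)z ∉ L.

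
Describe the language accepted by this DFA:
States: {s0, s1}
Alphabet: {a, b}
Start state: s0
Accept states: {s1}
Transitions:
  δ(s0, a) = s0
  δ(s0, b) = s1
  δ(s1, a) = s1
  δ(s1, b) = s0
Testing a few strings:
  'a' → reject
  'bbb' → accept
  'b' → accept
  'bba' → reject
State roles: s0=even number of b's so far; s1=odd number of b's so far
All strings over {a,b} with an odd number of b's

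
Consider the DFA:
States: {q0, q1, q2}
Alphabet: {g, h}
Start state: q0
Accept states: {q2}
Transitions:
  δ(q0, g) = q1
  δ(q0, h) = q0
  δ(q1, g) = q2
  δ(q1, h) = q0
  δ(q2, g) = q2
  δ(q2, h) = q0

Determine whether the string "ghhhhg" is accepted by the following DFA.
Processing string "ghhhhg":
  q0 --g--> q1
  q1 --h--> q0
  q0 --h--> q0
  q0 --h--> q0
  q0 --h--> q0
  q0 --g--> q1
Final state: q1
Accept states: {q2}
No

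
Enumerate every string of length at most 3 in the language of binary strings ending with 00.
00, 000, 100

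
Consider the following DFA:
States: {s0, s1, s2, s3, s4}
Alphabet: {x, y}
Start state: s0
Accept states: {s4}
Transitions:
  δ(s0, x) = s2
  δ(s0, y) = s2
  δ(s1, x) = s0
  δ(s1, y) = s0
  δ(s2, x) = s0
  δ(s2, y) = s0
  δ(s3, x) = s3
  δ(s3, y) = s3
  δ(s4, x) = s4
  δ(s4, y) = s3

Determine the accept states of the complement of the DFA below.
Complement accept states = All states \ Original accept states
= {s0, s1, s2, s3, s4} \ {s4}
{s0, s1, s2, s3}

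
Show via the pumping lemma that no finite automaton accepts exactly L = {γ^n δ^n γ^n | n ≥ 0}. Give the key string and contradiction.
Assume L is regular with pumping length p. Idea: pumping the first γ-block unbalances it against the other two.
Choose s = γ^p δ^p γ^p ∈ L (|s| = 3p ≥ p). By the pumping lemma, s = xyz with |xy| ≤ p, |y| > 0, so y = γ^k with k ≥ 1, inside the first γ-block. Then xy²z = γ^(p+k) δ^p γ^p. The first block has length p+k ≠ p, so the three block lengths are no longer equal and xy²z ∉ L.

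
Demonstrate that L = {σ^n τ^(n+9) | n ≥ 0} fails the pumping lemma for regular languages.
Assume L is regular with pumping length p. Idea: pumping the σ-block breaks the fixed offset of 9.
Choose s = σ^p τ^(p+9) ∈ L. By the pumping lemma, s = xyz with |xy| ≤ p, |y| > 0, so y = σ^k with k ≥ 1. Then xy²z = σ^(p+k) τ^(p+9). For this to be in L we would need p+9 = (p+k)+9, i.e. k = 0, contradicting k ≥ 1. So xy²z ∉ L.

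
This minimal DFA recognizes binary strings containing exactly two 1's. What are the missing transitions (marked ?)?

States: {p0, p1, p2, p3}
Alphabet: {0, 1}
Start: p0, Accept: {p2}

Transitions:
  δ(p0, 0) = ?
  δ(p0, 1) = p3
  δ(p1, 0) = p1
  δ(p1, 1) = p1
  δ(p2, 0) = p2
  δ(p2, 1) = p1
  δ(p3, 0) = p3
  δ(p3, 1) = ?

From the language and accept set, identify what each state tracks — p0: zero 1's; p1: ≥ three 1's (dead); p2: two 1's; p3: one 1.
Each missing δ(q, a) is the state matching the new tracked value after reading a.
δ(p0, 0) = p0; δ(p3, 1) = p2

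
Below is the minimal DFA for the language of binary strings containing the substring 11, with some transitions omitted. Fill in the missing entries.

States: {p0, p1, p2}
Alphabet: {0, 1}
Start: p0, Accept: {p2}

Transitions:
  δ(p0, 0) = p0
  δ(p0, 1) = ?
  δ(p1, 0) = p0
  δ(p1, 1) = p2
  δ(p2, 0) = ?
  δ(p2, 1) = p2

From the language and accept set, identify what each state tracks — p0: no progress toward 11; p1: one trailing 1; p2: substring 11 seen.
Each missing δ(q, a) is the state matching the new tracked value after reading a.
δ(p0, 1) = p1; δ(p2, 0) = p2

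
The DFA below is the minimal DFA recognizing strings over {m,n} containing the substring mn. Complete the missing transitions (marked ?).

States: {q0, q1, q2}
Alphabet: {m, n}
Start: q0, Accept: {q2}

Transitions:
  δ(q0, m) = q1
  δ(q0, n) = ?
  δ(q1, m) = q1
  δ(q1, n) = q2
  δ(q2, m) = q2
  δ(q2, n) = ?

From the language and accept set, identify what each state tracks — q0: no m seen yet; q1: seen a m, waiting for n; q2: substring mn seen.
Each missing δ(q, a) is the state matching the new tracked value after reading a.
δ(q0, n) = q0; δ(q2, n) = q2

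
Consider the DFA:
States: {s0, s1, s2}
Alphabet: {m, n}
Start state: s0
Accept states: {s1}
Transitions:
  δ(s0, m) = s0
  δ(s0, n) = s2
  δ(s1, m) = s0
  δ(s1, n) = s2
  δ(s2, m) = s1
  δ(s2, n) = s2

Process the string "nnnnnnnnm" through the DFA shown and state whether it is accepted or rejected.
Processing string "nnnnnnnnm":
  s0 --n--> s2
  s2 --n--> s2
  s2 --n--> s2
  s2 --n--> s2
  s2 --n--> s2
  s2 --n--> s2
  s2 --n--> s2
  s2 --n--> s2
  s2 --m--> s1
Final state: s1
Accept states: {s1}
Yes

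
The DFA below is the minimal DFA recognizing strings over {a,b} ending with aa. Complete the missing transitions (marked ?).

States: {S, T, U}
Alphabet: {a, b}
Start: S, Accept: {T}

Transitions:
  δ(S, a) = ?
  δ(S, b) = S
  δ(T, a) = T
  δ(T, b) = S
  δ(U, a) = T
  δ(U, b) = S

From the language and accept set, identify what each state tracks — S: last symbol not a; T: two trailing a's; U: one trailing a.
Each missing δ(q, a) is the state matching the new tracked value after reading a.
δ(S, a) = U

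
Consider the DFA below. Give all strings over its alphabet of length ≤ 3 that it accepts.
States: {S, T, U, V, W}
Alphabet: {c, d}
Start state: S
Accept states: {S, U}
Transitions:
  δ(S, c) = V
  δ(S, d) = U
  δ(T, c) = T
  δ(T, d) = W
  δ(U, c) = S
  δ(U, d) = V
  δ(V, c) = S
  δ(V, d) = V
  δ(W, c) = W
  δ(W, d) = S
ε, d, cc, dc, ccd, cdc, dcd, ddc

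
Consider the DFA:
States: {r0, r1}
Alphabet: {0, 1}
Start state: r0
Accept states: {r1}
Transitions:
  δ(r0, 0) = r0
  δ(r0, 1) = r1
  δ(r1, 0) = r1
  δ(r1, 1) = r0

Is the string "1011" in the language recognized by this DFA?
Processing string "1011":
  r0 --1--> r1
  r1 --0--> r1
  r1 --1--> r0
  r0 --1--> r1
Final state: r1
Accept states: {r1}
Yes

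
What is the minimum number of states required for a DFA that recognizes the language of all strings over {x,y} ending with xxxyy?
By Myhill–Nerode, count the distinguishable equivalence classes: 6 classes — one per longest suffix of the input that is a prefix of 'xxxyy' (lengths 0 through 5); only the length-5 class is accepting.
6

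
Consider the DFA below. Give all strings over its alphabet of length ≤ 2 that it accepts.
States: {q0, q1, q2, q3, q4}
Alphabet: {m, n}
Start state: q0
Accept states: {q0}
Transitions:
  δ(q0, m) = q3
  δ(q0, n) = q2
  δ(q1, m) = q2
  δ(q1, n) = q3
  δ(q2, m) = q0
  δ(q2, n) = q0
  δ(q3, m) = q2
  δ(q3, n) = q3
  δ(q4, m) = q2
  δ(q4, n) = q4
ε, nm, nn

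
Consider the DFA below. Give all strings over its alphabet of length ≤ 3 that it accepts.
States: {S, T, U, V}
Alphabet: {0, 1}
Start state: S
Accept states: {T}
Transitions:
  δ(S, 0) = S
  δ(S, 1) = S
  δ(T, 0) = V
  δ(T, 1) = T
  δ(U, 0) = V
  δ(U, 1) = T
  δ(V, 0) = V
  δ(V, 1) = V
None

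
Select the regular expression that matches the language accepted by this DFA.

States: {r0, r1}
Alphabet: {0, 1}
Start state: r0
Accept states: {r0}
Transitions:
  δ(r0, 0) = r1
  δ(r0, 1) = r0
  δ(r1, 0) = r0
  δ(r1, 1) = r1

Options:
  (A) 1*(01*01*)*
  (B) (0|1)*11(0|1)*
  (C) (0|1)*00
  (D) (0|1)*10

Check each option against the DFA on short strings; one disagreement eliminates an option:
  (A) 1*(01*01*)*: agrees with the DFA on every string of length ≤ 6
  (B) (0|1)*11(0|1)*: on ε the DFA stays in r0 and accepts (r0 ∈ Accept), but the regex does not match it → eliminate
  (C) (0|1)*00: on ε the DFA stays in r0 and accepts (r0 ∈ Accept), but the regex does not match it → eliminate
  (D) (0|1)*10: on ε the DFA stays in r0 and accepts (r0 ∈ Accept), but the regex does not match it → eliminate
Only (A) is consistent with the DFA.
(A) 1*(01*01*)*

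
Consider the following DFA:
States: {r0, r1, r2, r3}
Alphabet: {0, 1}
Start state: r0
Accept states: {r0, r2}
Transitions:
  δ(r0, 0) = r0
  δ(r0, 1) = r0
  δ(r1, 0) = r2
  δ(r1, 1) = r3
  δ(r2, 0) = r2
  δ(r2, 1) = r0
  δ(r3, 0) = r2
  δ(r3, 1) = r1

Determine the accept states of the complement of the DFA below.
Complement accept states = All states \ Original accept states
= {r0, r1, r2, r3} \ {r0, r2}
{r1, r3}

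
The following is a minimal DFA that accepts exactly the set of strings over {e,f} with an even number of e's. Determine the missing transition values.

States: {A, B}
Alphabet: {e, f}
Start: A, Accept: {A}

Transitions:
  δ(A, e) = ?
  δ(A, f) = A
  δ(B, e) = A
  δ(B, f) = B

From the language and accept set, identify what each state tracks — A: even number of e's so far; B: odd number of e's so far.
Each missing δ(q, a) is the state matching the new tracked value after reading a.
δ(A, e) = B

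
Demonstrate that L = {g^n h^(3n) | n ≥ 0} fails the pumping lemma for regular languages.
Assume L is regular with pumping length p. Idea: pumping the g-block breaks the 1:3 ratio.
Choose s = g^p h^(3p) (length 4p ≥ p). By the pumping lemma, s = xyz with |xy| ≤ p, |y| > 0, so y = g^k with k ≥ 1. Then xy²z = g^(p+k) h^(3p). For this to be in L we would need 3p = 3(p+k), i.e. 3k = 0, contradicting k ≥ 1. So xy²z ∉ L.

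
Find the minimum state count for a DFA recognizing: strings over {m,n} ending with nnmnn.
By Myhill–Nerode, count the distinguishable equivalence classes: 6 classes — one per longest suffix of the input that is a prefix of 'nnmnn' (lengths 0 through 5); only the length-5 class is accepting.
6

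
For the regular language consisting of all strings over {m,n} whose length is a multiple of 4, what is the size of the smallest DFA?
By Myhill–Nerode, count the distinguishable equivalence classes: 4 classes — one per residue of the length mod 4; class i is distinguished from class j by any string of length (4 − i) mod 4.
4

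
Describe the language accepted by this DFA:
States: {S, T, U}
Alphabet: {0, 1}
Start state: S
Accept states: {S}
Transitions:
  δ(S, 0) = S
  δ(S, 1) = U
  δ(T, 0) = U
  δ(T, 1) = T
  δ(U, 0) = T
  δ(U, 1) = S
Testing a few strings:
  '0' → accept
  '01' → reject
  '111' → reject
  '101' → reject
State roles: S=value ≡ 0 (mod 3); T=value ≡ 2 (mod 3); U=value ≡ 1 (mod 3)
All binary strings representing a multiple of 3 (read in base 2; leading zeros allowed and ε counts as 0)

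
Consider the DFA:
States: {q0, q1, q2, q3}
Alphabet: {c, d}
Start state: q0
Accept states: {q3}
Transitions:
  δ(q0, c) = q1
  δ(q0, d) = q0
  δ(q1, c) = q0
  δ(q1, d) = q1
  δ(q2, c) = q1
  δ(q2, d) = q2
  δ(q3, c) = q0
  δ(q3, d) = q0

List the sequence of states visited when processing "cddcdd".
read 'c': q0 → q1
  read 'd': q1 → q1
  read 'd': q1 → q1
  read 'c': q1 → q0
  read 'd': q0 → q0
  read 'd': q0 → q0
q0 -> q1 -> q1 -> q1 -> q0 -> q0 -> q0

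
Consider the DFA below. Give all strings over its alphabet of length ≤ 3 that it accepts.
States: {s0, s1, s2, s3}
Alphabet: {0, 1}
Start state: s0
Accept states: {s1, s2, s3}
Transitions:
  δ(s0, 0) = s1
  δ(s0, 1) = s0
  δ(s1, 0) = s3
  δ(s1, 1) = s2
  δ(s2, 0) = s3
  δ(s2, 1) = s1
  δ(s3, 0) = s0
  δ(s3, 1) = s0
0, 00, 01, 10, 010, 011, 100, 101, 110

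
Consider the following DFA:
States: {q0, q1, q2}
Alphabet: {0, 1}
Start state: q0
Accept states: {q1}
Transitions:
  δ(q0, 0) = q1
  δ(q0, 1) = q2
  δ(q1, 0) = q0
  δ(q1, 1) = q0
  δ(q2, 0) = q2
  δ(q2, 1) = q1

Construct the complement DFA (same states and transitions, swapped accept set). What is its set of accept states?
Complement accept states = All states \ Original accept states
= {q0, q1, q2} \ {q1}
{q0, q2}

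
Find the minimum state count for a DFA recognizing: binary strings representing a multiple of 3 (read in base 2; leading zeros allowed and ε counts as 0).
By Myhill–Nerode, count the distinguishable equivalence classes: three classes — residue of the binary value mod 3.
3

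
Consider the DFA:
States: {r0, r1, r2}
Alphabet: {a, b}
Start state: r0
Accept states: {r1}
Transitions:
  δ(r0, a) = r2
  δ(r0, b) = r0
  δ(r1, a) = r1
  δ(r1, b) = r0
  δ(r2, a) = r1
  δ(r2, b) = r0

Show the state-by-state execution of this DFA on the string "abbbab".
read 'a': r0 → r2
  read 'b': r2 → r0
  read 'b': r0 → r0
  read 'b': r0 → r0
  read 'a': r0 → r2
  read 'b': r2 → r0
r0 -> r2 -> r0 -> r0 -> r0 -> r2 -> r0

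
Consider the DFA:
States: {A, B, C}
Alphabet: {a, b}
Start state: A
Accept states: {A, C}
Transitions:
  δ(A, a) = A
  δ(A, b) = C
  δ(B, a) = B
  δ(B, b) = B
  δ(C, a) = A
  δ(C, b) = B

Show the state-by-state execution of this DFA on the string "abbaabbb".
read 'a': A → A
  read 'b': A → C
  read 'b': C → B
  read 'a': B → B
  read 'a': B → B
  read 'b': B → B
  read 'b': B → B
  read 'b': B → B
A -> A -> C -> B -> B -> B -> B -> B -> B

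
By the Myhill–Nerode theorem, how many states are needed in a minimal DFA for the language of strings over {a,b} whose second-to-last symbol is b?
By Myhill–Nerode, count the distinguishable equivalence classes: 2^2 = 4 classes — the DFA must remember the last 2 symbols read; every pair of distinct length-2 suffixes is distinguishable by some continuation.
4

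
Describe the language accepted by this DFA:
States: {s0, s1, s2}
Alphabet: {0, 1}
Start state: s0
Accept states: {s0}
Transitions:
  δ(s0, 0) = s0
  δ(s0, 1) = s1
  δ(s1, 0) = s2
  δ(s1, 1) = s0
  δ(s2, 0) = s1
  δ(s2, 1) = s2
Testing a few strings:
  '1111' → accept
  '1' → reject
  '0001' → reject
  '11' → accept
State roles: s0=value ≡ 0 (mod 3); s1=value ≡ 1 (mod 3); s2=value ≡ 2 (mod 3)
All binary strings representing a multiple of 3 (read in base 2; leading zeros allowed and ε counts as 0)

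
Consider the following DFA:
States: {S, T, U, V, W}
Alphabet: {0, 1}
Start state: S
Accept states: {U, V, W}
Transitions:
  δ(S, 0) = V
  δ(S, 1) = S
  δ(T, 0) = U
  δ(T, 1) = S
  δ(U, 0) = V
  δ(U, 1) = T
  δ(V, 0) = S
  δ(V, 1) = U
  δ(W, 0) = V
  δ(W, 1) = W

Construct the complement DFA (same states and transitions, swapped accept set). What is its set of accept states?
Complement accept states = All states \ Original accept states
= {S, T, U, V, W} \ {U, V, W}
{S, T}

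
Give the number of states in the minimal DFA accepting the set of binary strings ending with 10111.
By Myhill–Nerode, count the distinguishable equivalence classes: 6 classes — one per longest suffix of the input that is a prefix of '10111' (lengths 0 through 5); only the length-5 class is accepting.
6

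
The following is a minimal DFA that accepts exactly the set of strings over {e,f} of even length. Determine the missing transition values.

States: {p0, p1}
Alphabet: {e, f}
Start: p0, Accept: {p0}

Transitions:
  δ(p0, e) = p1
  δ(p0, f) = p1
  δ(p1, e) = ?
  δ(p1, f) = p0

From the language and accept set, identify what each state tracks — p0: even length so far; p1: odd length so far.
Each missing δ(q, a) is the state matching the new tracked value after reading a.
δ(p1, e) = p0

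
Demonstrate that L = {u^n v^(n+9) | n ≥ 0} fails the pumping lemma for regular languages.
Assume L is regular with pumping length p. Idea: pumping the u-block breaks the fixed offset of 9.
Choose s = u^p v^(p+9) ∈ L. By the pumping lemma, s = xyz with |xy| ≤ p, |y| > 0, so y = u^k with k ≥ 1. Then xy²z = u^(p+k) v^(p+9). For this to be in L we would need p+9 = (p+k)+9, i.e. k = 0, contradicting k ≥ 1. So xy²z ∉ L.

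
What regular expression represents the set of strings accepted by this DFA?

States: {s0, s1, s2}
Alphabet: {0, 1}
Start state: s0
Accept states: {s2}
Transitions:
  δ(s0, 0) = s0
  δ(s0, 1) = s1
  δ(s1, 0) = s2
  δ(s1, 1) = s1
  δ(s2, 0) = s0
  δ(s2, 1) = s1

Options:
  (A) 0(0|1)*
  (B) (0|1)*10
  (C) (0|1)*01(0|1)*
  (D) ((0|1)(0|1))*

Check each option against the DFA on short strings; one disagreement eliminates an option:
  (A) 0(0|1)*: on '0' the DFA goes s0 → s0 and rejects (s0 ∉ Accept), but the regex matches it → eliminate
  (B) (0|1)*10: agrees with the DFA on every string of length ≤ 6
  (C) (0|1)*01(0|1)*: on '01' the DFA goes s0 → s0 → s1 and rejects (s1 ∉ Accept), but the regex matches it → eliminate
  (D) ((0|1)(0|1))*: on ε the DFA stays in s0 and rejects (s0 ∉ Accept), but the regex matches it → eliminate
Only (B) is consistent with the DFA.
(B) (0|1)*10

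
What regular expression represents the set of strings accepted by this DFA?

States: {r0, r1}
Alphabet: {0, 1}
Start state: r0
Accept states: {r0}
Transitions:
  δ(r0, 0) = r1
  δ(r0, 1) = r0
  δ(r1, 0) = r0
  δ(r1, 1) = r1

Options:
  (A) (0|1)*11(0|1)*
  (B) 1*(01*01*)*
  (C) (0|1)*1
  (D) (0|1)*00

Check each option against the DFA on short strings; one disagreement eliminates an option:
  (A) (0|1)*11(0|1)*: on ε the DFA stays in r0 and accepts (r0 ∈ Accept), but the regex does not match it → eliminate
  (B) 1*(01*01*)*: agrees with the DFA on every string of length ≤ 6
  (C) (0|1)*1: on ε the DFA stays in r0 and accepts (r0 ∈ Accept), but the regex does not match it → eliminate
  (D) (0|1)*00: on ε the DFA stays in r0 and accepts (r0 ∈ Accept), but the regex does not match it → eliminate
Only (B) is consistent with the DFA.
(B) 1*(01*01*)*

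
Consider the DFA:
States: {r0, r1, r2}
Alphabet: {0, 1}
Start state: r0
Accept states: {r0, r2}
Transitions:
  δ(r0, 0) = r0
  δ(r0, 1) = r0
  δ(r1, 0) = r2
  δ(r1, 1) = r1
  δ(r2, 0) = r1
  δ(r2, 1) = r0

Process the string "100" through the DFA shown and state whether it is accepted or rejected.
Processing string "100":
  r0 --1--> r0
  r0 --0--> r0
  r0 --0--> r0
Final state: r0
Accept states: {r0, r2}
Yes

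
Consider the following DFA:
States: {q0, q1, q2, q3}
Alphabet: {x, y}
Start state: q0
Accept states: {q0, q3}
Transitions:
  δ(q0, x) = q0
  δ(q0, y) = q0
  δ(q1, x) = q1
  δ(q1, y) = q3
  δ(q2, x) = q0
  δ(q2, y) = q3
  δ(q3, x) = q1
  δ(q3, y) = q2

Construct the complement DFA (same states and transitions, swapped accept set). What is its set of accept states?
Complement accept states = All states \ Original accept states
= {q0, q1, q2, q3} \ {q0, q3}
{q1, q2}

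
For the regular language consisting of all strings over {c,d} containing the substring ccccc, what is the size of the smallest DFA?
By Myhill–Nerode, count the distinguishable equivalence classes: 6 classes — one per longest suffix of the input that is a prefix of 'ccccc' (lengths 0 through 4), plus an absorbing 'already seen ccccc' class.
6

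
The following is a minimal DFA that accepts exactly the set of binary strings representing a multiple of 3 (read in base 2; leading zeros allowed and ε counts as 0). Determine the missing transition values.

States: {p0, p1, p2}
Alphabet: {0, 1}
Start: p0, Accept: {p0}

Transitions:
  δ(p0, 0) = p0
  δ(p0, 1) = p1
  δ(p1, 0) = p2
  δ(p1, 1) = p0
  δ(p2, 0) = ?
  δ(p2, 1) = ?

From the language and accept set, identify what each state tracks — p0: value ≡ 0 (mod 3); p1: value ≡ 1 (mod 3); p2: value ≡ 2 (mod 3).
Each missing δ(q, a) is the state matching the new tracked value after reading a.
δ(p2, 0) = p1; δ(p2, 1) = p2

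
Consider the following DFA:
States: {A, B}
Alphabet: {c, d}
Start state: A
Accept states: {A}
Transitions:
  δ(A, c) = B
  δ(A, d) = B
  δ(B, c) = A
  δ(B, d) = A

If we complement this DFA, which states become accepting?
Complement accept states = All states \ Original accept states
= {A, B} \ {A}
{B}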